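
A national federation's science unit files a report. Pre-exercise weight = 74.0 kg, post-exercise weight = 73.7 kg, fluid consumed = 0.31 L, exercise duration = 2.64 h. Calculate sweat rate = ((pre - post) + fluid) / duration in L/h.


Weight loss = 74.0 - 73.7 = 0.3 kg (approx L)
Total sweat = 0.3 + 0.31 = 0.61 L
Sweat rate = 0.61 / 2.64 = 0.231 L/h

0.231 L/h


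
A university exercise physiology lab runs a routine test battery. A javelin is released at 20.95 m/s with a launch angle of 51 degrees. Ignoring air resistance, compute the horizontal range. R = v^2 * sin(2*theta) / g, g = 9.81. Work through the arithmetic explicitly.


Launch speed squared = 438.9025
sin(2 * 51 deg) = 0.978148
Range = 438.9025 * 0.978148 / 9.81
= 43.763 m

43.763 m


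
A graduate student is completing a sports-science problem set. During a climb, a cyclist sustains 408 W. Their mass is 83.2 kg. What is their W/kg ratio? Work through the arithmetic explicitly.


Power-to-weight = 408 W / 83.2 kg
= 4.904 W/kg

4.904 W/kg


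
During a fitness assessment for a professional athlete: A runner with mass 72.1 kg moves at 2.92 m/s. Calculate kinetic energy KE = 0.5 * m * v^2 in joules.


v^2 = 2.92^2 = 8.5264
KE = 0.5 * 72.1 * 8.5264
= 307.38 J

307.38 J


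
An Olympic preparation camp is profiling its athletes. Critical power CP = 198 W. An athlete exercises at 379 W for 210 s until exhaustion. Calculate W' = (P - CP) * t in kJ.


P - CP = 379 - 198 = 181 W
W' = 181 * 210 = 38010 J
= 38010 / 1000 = 38.01 kJ

38.01 kJ


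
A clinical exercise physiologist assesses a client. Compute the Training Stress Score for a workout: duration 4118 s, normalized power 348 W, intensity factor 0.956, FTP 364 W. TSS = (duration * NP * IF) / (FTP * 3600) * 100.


Product = 4118 * 348 * 0.956 = 1370009.184
Base = 364 * 3600 = 1310400
TSS = 1370009.184 / 1310400 * 100 = 104.55

104.55 TSS


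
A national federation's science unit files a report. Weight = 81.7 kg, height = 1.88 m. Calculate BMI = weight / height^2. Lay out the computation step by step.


height^2 = 1.88^2 = 3.5344
BMI = 81.7 / 3.5344 = 23.12 kg/m^2

23.12 kg/m^2


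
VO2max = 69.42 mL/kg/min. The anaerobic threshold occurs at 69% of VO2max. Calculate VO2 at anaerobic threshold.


AT fraction = 69 / 100 = 0.69
AT VO2 = 69.42 * 0.69
= 47.9 mL/kg/min

47.9 mL/kg/min


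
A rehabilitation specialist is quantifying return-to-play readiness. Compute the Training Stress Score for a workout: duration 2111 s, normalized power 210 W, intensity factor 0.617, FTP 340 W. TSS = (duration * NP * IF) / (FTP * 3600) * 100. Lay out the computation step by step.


Product = 2111 * 210 * 0.617 = 273522.27
Base = 340 * 3600 = 1224000
TSS = 273522.27 / 1224000 * 100 = 22.35

22.35 TSS


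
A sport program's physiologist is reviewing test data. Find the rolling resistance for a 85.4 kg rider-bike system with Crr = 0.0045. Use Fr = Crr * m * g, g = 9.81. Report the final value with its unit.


m * g = 85.4 * 9.81 = 837.774 N
Fr = 0.0045 * 837.774 = 3.77 N

3.77 N


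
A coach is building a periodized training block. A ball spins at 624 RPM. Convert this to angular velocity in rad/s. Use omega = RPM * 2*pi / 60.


omega = 624 * 2 * pi / 60
= 624 * 6.28318531 / 60
= 3920.708 / 60
= 65.345 rad/s

65.345 rad/s


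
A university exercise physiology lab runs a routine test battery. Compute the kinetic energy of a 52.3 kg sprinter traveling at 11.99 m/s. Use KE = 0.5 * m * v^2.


Velocity squared = 143.7601
KE = 0.5 * 52.3 * 143.7601 = 3759.33 J

3759.33 J


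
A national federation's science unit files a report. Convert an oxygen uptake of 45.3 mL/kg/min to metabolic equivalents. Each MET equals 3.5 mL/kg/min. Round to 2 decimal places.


One MET = 3.5 mL/kg/min
Number of METs = 45.3 / 3.5
= 12.94 METs

12.94 METs


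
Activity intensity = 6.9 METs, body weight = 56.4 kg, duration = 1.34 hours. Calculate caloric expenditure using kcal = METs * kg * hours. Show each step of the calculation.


kcal = 6.9 * 56.4 * 1.34
= 389.16 * 1.34
= 521.47 kcal

521.47 kcal


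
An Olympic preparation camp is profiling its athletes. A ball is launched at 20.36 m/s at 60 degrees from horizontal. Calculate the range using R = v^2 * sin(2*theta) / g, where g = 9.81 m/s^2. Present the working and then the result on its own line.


sin(2 * 60) = sin(120) = 0.866025
v^2 = 20.36^2 = 414.5296
R = 414.5296 * 0.866025 / 9.81
= 36.595 m

36.595 m


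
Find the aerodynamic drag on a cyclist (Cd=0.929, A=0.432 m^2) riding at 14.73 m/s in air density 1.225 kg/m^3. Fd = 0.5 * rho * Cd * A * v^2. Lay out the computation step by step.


Fd = 0.5 * 1.225 * 0.929 * 0.432 * 14.73^2
= 0.5 * 1.225 * 0.929 * 0.432 * 216.9729
= 53.335 N

53.335 N


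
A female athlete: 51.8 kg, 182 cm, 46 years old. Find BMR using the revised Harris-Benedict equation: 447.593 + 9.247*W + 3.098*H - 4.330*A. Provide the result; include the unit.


Intercept = 447.593
Weight contribution = 9.247 * 51.8 = 478.9946
Height contribution = 3.098 * 182 = 563.836
Age contribution = 4.33 * 46 = 199.18
BMR = 447.593 + 478.9946 + 563.836 - 199.18
= 1291.24 kcal/day

1291.24 kcal/day


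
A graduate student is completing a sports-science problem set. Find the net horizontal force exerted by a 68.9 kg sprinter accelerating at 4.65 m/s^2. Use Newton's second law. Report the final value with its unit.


Newton's second law: F = m * a
F = 68.9 * 4.65 = 320.39 N

320.39 N


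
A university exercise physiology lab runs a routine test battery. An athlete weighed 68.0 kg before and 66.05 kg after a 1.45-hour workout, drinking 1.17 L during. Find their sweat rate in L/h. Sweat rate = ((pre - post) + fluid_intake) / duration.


Body mass change = 1.95 kg
Total sweat loss = 1.95 + 1.17 = 3.12 L
Rate = 3.12 / 1.45 = 2.152 L/h

2.152 L/h


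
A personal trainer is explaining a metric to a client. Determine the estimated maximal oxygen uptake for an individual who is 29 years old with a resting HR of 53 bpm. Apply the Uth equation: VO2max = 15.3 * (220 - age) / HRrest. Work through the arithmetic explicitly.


HRmax = 220 - 29 = 191
VO2max = 15.3 * (191 / 53)
= 15.3 * 3.6038
= 55.14 mL/kg/min

55.14 mL/kg/min


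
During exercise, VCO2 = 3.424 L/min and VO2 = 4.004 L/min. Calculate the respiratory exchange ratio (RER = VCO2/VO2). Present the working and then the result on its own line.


RER = VCO2 / VO2
= 3.424 / 4.004
= 0.8551

0.8551


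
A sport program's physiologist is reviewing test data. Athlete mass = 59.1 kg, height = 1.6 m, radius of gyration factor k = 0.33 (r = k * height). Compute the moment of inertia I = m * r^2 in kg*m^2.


r = k * height = 0.33 * 1.6 = 0.528 m
r^2 = 0.528^2 = 0.278784
I = 59.1 * 0.278784 = 16.476 kg*m^2

16.476 kg*m^2


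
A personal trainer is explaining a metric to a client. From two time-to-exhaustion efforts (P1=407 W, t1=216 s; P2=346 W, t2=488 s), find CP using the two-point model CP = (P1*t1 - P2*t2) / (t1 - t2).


Work in trial 1 = 87912 J
Work in trial 2 = 168848 J
Delta work = -80936 J
Delta time = -272 s
CP = -80936 / -272 = 297.56 W

297.56 W


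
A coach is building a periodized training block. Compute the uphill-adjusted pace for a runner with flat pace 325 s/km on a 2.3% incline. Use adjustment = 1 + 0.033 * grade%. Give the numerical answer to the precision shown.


Adjustment factor = 1 + 0.033 * 2.3 = 1.0759
Grade-adjusted pace = 325 * 1.0759 = 349.67 s/km

349.67 s/km


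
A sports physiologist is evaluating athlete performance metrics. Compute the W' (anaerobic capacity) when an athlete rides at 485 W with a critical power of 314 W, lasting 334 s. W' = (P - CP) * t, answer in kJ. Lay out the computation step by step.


Above-CP power = 171 W
Duration = 334 s
W' = 171 * 334 = 57114 J
Convert: 57114 / 1000 = 57.114 kJ

57.114 kJ


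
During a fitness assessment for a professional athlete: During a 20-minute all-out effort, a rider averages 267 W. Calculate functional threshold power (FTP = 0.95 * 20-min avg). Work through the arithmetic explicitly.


FTP = 0.95 * 267
= 253.65 W

253.65 W


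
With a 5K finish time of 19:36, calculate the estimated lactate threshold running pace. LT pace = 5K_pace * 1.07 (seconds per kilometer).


Race duration = 1176 s for 5 km
Average pace = 1176 / 5 = 235.2 s/km
LT pace = 235.2 * 1.07
= 251.66 s/km

251.66 s/km


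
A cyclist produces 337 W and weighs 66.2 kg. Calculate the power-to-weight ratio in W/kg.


P/W = power / mass
= 337 / 66.2
= 5.091 W/kg

5.091 W/kg


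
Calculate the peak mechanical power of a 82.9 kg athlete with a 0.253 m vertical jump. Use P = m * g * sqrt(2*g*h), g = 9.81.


First, sqrt(2gh) = sqrt(2 * 9.81 * 0.253)
= sqrt(4.96386) = 2.227972 m/s
Power = 82.9 * 9.81 * 2.227972 = 1811.9 W

1811.9 W


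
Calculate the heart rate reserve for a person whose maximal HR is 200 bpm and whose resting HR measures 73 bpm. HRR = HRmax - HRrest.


HRmax = 200 bpm
HRrest = 73 bpm
HRR = 200 - 73 = 127 bpm

127 bpm


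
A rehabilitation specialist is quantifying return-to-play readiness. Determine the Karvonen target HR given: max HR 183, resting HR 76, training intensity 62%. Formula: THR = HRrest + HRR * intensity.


HRR = HRmax - HRrest = 183 - 76 = 107
THR = 76 + 107 * 0.62
= 142.34 bpm

142.34 bpm


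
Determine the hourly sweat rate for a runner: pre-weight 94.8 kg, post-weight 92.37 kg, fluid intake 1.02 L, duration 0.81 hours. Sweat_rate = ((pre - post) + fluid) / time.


Mass lost = 94.8 - 92.37 = 2.43 kg
Add fluid consumed: 2.43 + 1.02 = 3.45 L total sweat
Sweat rate = 3.45 / 0.81 = 4.259 L/h

4.259 L/h


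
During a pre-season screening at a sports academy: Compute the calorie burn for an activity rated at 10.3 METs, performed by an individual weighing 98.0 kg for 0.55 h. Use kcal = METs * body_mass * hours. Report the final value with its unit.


Product of METs and mass = 10.3 * 98.0 = 1009.4
Total kcal = 1009.4 * 0.55 = 555.17 kcal

555.17 kcal


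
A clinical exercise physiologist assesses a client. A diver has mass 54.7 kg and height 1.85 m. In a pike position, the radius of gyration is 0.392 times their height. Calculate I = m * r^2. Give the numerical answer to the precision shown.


r = 0.392 * 1.85 = 0.7252 m
I = m * r^2 = 54.7 * 0.525915 = 28.768 kg*m^2

28.768 kg*m^2


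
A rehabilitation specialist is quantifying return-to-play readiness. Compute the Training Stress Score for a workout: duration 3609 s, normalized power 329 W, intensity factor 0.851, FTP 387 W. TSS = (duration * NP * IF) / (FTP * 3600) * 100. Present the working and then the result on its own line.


Product = 3609 * 329 * 0.851 = 1010444.211
Base = 387 * 3600 = 1393200
TSS = 1010444.211 / 1393200 * 100 = 72.53

72.53 TSS


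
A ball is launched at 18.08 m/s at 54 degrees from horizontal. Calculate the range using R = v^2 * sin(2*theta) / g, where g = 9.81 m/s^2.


sin(2 * 54) = sin(108) = 0.951057
v^2 = 18.08^2 = 326.8864
R = 326.8864 * 0.951057 / 9.81
= 31.691 m

31.691 m


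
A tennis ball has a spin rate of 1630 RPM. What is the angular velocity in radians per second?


Convert RPM to rad/s: multiply by 2*pi and divide by 60
omega = 1630 * 2 * pi / 60
= 170.693 rad/s

170.693 rad/s


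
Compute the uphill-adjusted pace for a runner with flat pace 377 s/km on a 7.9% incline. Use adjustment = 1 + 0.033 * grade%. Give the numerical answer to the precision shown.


Adjustment factor = 1 + 0.033 * 7.9 = 1.2607
Grade-adjusted pace = 377 * 1.2607 = 475.28 s/km

475.28 s/km


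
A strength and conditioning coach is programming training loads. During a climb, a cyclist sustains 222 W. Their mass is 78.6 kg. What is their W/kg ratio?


Power-to-weight = 222 W / 78.6 kg
= 2.824 W/kg

2.824 W/kg


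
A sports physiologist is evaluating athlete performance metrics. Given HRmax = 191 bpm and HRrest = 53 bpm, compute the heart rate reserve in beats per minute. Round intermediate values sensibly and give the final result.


Heart rate reserve = maximum HR minus resting HR
HRR = 191 - 53 = 138 bpm

138 bpm


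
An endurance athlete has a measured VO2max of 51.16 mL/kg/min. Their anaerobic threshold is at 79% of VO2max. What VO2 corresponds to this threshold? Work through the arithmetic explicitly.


Anaerobic threshold VO2 = VO2max * 79%
= 51.16 * 0.79
= 40.42 mL/kg/min

40.42 mL/kg/min


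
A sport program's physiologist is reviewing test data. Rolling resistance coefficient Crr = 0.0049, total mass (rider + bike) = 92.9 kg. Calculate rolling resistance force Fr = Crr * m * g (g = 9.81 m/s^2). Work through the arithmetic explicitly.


Fr = Crr * m * g
= 0.0049 * 92.9 * 9.81
= 4.466 N

4.466 N


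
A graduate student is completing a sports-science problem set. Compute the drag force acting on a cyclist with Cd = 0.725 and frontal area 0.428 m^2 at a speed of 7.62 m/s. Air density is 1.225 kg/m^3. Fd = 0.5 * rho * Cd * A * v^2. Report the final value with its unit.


Step 1: v^2 = 58.0644
Step 2: Fd = 0.5 * 1.225 * 0.725 * 0.428 * 58.0644
= 11.036 N

11.036 N


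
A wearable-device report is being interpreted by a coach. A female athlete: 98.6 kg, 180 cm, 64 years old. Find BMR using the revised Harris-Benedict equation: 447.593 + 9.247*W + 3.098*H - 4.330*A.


Intercept = 447.593
Weight contribution = 9.247 * 98.6 = 911.7542
Height contribution = 3.098 * 180 = 557.64
Age contribution = 4.33 * 64 = 277.12
BMR = 447.593 + 911.7542 + 557.64 - 277.12
= 1639.87 kcal/day

1639.87 kcal/day


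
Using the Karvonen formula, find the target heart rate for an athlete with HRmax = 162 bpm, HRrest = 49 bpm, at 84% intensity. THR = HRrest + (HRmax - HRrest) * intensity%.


HRR = 162 - 49 = 113
THR = 49 + 113 * 0.84
= 49 + 94.92
= 143.92 bpm

143.92 bpm


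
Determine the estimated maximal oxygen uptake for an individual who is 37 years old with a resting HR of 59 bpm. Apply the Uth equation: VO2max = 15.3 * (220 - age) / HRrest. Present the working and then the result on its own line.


HRmax = 220 - 37 = 183
VO2max = 15.3 * (183 / 59)
= 15.3 * 3.1017
= 47.46 mL/kg/min

47.46 mL/kg/min


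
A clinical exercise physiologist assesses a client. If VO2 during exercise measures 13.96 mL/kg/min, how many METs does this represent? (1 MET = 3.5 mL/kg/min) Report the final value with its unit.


METs = VO2 / 3.5 = 13.96 / 3.5 = 3.99

3.99 METs


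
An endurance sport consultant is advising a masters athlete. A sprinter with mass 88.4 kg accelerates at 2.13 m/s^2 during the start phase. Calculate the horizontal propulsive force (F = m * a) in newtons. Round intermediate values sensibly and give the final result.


F = m * a
= 88.4 * 2.13
= 188.29 N

188.29 N


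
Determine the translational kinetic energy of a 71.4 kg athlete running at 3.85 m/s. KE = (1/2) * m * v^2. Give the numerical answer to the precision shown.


KE = 0.5 * m * v^2
= 0.5 * 71.4 * 3.85^2
= 0.5 * 71.4 * 14.8225
= 529.16 J

529.16 J


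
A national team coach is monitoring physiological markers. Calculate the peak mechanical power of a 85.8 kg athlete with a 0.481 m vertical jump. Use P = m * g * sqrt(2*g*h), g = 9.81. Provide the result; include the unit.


First, sqrt(2gh) = sqrt(2 * 9.81 * 0.481)
= sqrt(9.43722) = 3.072006 m/s
Power = 85.8 * 9.81 * 3.072006 = 2585.7 W

2585.7 W


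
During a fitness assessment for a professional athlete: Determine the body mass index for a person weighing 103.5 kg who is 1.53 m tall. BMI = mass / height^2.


BMI = mass / height^2
= 103.5 / 1.53^2
= 103.5 / 2.3409
= 44.21 kg/m^2

44.21 kg/m^2


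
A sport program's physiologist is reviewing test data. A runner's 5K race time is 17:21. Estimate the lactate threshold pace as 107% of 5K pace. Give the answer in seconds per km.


Total race time = 17*60 + 21 = 1041 seconds
5K pace = 1041 / 5 = 208.2 sec/km
LT pace = 208.2 * 1.07 = 222.77 sec/km

222.77 s/km


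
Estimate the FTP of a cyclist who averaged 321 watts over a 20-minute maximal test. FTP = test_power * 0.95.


FTP = 321 * 0.95 = 304.95 W

304.95 W


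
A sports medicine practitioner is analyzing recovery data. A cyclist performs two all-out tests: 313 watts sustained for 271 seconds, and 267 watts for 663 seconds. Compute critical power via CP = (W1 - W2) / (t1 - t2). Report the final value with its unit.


W1 = P1 * t1 = 313 * 271 = 84823 J
W2 = P2 * t2 = 267 * 663 = 177021 J
CP = (84823 - 177021) / (271 - 663)
= 235.2 W

235.2 W


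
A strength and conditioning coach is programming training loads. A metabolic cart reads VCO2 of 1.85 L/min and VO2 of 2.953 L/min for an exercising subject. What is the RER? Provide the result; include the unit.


RER = VCO2 / VO2 = 1.85 / 2.953 = 0.6265

0.6265


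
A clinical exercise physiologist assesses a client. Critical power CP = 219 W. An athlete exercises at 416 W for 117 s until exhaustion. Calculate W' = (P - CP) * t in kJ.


P - CP = 416 - 219 = 197 W
W' = 197 * 117 = 23049 J
= 23049 / 1000 = 23.049 kJ

23.049 kJ


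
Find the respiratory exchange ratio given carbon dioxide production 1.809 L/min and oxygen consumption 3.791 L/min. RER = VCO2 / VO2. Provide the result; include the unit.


VCO2 = 1.809 L/min
VO2 = 3.791 L/min
RER = 1.809 / 3.791 = 0.4772

0.4772


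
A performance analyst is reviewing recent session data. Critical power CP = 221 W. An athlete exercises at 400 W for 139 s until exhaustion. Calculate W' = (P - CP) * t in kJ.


P - CP = 400 - 221 = 179 W
W' = 179 * 139 = 24881 J
= 24881 / 1000 = 24.881 kJ

24.881 kJ


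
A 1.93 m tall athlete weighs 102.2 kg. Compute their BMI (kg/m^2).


height^2 = 3.7249 m^2
BMI = 102.2 / 3.7249 = 27.44 kg/m^2

27.44 kg/m^2


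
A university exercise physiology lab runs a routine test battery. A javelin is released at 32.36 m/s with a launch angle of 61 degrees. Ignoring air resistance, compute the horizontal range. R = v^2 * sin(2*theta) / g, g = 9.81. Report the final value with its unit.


Launch speed squared = 1047.1696
sin(2 * 61 deg) = 0.848048
Range = 1047.1696 * 0.848048 / 9.81
= 90.525 m

90.525 m


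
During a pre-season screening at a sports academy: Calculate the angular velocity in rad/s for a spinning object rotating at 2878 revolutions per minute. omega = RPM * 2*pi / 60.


omega = RPM * 2*pi / 60
= 2878 * 6.28318531 / 60
= 301.383 rad/s

301.383 rad/s


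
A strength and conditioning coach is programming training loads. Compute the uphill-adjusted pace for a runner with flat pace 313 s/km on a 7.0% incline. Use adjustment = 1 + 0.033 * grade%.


Adjustment factor = 1 + 0.033 * 7.0 = 1.231
Grade-adjusted pace = 313 * 1.231 = 385.3 s/km

385.3 s/km


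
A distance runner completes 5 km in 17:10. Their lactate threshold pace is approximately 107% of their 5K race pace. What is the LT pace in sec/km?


Convert to seconds: 17 min 10 s = 1030 s
Pace per km = 1030 / 5 = 206.0 s/km
LT pace = 206.0 * 1.07 = 220.42 s/km

220.42 s/km


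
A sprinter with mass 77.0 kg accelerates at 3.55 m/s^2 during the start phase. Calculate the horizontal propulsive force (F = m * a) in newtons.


F = m * a
= 77.0 * 3.55
= 273.35 N

273.35 N


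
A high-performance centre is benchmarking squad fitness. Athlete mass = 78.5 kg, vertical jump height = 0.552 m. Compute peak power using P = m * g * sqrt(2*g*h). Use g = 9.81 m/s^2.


sqrt(2 * 9.81 * 0.552) = sqrt(10.83024) = 3.290933 m/s
P = 78.5 * 9.81 * 3.290933
= 2534.3 W

2534.3 W


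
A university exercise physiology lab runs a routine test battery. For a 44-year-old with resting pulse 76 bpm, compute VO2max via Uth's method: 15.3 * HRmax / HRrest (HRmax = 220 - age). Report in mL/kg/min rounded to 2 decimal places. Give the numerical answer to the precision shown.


Step 1: HRmax = 220 - 44 = 176 bpm
Step 2: Ratio = 176 / 76 = 2.3158
Step 3: VO2max = 15.3 * 2.3158 = 35.43 mL/kg/min

35.43 mL/kg/min


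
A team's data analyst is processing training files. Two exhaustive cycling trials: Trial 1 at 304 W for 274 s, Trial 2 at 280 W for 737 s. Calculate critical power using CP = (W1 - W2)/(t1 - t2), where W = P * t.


W1 = 304 * 274 = 83296 J
W2 = 280 * 737 = 206360 J
CP = (83296 - 206360) / (274 - 737)
= -123064 / -463
= 265.8 W

265.8 W


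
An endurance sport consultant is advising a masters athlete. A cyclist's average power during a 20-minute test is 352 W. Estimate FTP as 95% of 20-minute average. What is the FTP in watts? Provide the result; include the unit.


FTP = 20-min power * 0.95
= 352 * 0.95
= 334.4 W

334.4 W


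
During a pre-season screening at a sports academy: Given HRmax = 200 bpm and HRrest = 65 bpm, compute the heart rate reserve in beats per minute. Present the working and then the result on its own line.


Heart rate reserve = maximum HR minus resting HR
HRR = 200 - 65 = 135 bpm

135 bpm


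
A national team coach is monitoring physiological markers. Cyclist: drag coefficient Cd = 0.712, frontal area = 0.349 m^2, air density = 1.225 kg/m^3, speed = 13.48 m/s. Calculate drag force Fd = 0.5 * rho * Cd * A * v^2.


v^2 = 13.48^2 = 181.7104
Fd = 0.5 * 1.225 * 0.712 * 0.349 * 181.7104
= 27.656 N

27.656 N


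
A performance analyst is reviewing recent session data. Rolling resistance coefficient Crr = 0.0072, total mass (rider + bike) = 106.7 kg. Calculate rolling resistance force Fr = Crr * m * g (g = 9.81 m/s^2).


Fr = Crr * m * g
= 0.0072 * 106.7 * 9.81
= 7.536 N

7.536 N


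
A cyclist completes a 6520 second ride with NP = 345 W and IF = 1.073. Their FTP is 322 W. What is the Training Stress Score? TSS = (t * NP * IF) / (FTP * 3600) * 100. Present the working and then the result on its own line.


t * NP * IF = 6520 * 345 * 1.073 = 2413606.2
FTP * 3600 = 1159200
TSS = (2413606.2 / 1159200) * 100 = 208.21

208.21 TSS


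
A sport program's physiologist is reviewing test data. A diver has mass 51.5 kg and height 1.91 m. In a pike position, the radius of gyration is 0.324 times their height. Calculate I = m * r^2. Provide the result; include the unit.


r = 0.324 * 1.91 = 0.61884 m
I = m * r^2 = 51.5 * 0.382963 = 19.723 kg*m^2

19.723 kg*m^2


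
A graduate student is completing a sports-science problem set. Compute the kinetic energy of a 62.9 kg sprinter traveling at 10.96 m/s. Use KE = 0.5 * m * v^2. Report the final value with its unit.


Velocity squared = 120.1216
KE = 0.5 * 62.9 * 120.1216 = 3777.82 J

3777.82 J


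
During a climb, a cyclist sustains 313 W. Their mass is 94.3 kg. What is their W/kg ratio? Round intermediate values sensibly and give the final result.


Power-to-weight = 313 W / 94.3 kg
= 3.319 W/kg

3.319 W/kg


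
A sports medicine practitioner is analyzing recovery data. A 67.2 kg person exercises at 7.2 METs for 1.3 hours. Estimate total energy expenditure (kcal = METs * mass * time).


Energy = METs * mass(kg) * time(h)
= 7.2 * 67.2 * 1.3
= 628.99 kcal

628.99 kcal


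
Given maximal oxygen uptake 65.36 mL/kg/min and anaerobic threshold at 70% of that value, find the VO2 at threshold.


Percentage as decimal = 0.7
VO2 at AT = 65.36 * 0.7 = 45.75 mL/kg/min

45.75 mL/kg/min


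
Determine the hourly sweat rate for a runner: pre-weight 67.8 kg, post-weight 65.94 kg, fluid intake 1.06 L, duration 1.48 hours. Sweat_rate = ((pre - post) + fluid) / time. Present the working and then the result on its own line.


Mass lost = 67.8 - 65.94 = 1.86 kg
Add fluid consumed: 1.86 + 1.06 = 2.92 L total sweat
Sweat rate = 2.92 / 1.48 = 1.973 L/h

1.973 L/h


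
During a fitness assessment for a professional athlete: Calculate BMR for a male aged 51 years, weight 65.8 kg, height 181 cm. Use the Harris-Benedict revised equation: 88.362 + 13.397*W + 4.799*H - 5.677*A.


Substituting values:
W term = 13.397 * 65.8 = 881.5226
H term = 4.799 * 181 = 868.619
A term = 5.677 * 51 = 289.527
BMR = 1548.98 kcal/day

1548.98 kcal/day


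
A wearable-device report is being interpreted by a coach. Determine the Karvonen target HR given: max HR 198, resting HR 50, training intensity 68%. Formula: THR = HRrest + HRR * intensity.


HRR = HRmax - HRrest = 198 - 50 = 148
THR = 50 + 148 * 0.68
= 150.64 bpm

150.64 bpm


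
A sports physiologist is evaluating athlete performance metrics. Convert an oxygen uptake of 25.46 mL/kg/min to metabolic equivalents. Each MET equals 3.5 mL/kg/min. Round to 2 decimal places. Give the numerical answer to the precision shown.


One MET = 3.5 mL/kg/min
Number of METs = 25.46 / 3.5
= 7.27 METs

7.27 METs


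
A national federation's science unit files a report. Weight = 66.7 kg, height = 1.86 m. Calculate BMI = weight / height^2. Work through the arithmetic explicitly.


height^2 = 1.86^2 = 3.4596
BMI = 66.7 / 3.4596 = 19.28 kg/m^2

19.28 kg/m^2


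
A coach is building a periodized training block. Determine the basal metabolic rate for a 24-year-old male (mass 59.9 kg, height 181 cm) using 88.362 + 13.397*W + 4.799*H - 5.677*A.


BMR = 88.362 + 13.397*59.9 + 4.799*181 - 5.677*24
= 1623.21 kcal/day

1623.21 kcal/day


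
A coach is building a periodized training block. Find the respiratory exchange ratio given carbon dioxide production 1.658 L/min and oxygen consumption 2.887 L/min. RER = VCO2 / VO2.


VCO2 = 1.658 L/min
VO2 = 2.887 L/min
RER = 1.658 / 2.887 = 0.5743

0.5743


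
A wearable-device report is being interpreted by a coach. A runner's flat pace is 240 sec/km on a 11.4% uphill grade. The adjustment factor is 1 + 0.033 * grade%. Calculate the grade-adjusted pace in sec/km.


Factor = 1 + 0.033 * 11.4 = 1.3762
Adjusted pace = 240 * 1.3762
= 330.29 sec/km

330.29 s/km


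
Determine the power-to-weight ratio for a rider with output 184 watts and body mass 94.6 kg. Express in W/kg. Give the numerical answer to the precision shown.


P/W = 184 / 94.6 = 1.945 W/kg

1.945 W/kg


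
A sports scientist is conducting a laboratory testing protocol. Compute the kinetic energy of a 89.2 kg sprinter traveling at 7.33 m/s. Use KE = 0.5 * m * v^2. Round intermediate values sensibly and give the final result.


Velocity squared = 53.7289
KE = 0.5 * 89.2 * 53.7289 = 2396.31 J

2396.31 J


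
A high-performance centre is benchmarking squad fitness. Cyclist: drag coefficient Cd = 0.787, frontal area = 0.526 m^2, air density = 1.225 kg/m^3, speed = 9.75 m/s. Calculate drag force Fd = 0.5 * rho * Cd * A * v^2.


v^2 = 9.75^2 = 95.0625
Fd = 0.5 * 1.225 * 0.787 * 0.526 * 95.0625
= 24.103 N

24.103 N


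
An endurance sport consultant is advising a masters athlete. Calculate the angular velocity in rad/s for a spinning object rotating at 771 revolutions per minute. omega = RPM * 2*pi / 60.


omega = RPM * 2*pi / 60
= 771 * 6.28318531 / 60
= 80.739 rad/s

80.739 rad/s


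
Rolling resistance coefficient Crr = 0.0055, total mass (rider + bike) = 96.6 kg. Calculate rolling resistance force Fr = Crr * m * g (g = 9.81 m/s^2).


Fr = Crr * m * g
= 0.0055 * 96.6 * 9.81
= 5.212 N

5.212 N


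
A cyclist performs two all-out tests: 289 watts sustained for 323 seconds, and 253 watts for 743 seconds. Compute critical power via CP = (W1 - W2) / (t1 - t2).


W1 = P1 * t1 = 289 * 323 = 93347 J
W2 = P2 * t2 = 253 * 743 = 187979 J
CP = (93347 - 187979) / (323 - 743)
= 225.31 W

225.31 W


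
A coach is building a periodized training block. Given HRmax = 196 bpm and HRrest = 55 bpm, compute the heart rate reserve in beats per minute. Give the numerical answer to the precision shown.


Heart rate reserve = maximum HR minus resting HR
HRR = 196 - 55 = 141 bpm

141 bpm


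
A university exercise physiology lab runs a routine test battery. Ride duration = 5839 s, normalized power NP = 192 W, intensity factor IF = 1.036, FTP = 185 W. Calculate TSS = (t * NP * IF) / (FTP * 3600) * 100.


Numerator = 5839 * 192 * 1.036 = 1161447.168
Denominator = 185 * 3600 = 666000
TSS = 1161447.168 / 666000 * 100
= 174.39

174.39 TSS


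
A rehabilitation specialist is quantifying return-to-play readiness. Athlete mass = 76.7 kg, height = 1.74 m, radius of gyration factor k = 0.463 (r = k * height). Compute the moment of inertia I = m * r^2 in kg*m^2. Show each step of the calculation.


r = k * height = 0.463 * 1.74 = 0.80562 m
r^2 = 0.80562^2 = 0.649024
I = 76.7 * 0.649024 = 49.78 kg*m^2

49.78 kg*m^2


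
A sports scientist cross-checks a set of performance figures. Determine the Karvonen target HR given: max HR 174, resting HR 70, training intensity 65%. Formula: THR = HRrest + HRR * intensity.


HRR = HRmax - HRrest = 174 - 70 = 104
THR = 70 + 104 * 0.65
= 137.6 bpm

137.6 bpm


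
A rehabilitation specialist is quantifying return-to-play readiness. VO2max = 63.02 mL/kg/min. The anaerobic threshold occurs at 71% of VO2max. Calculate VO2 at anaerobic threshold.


AT fraction = 71 / 100 = 0.71
AT VO2 = 63.02 * 0.71
= 44.74 mL/kg/min

44.74 mL/kg/min


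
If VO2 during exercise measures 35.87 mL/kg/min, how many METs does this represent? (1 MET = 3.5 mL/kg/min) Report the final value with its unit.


METs = VO2 / 3.5 = 35.87 / 3.5 = 10.25

10.25 METs


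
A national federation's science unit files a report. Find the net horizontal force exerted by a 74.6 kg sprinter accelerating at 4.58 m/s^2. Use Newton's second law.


Newton's second law: F = m * a
F = 74.6 * 4.58 = 341.67 N

341.67 N


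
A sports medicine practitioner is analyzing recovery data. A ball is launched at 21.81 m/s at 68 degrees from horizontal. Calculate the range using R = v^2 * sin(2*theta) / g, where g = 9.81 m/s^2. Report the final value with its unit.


sin(2 * 68) = sin(136) = 0.694658
v^2 = 21.81^2 = 475.6761
R = 475.6761 * 0.694658 / 9.81
= 33.683 m

33.683 m


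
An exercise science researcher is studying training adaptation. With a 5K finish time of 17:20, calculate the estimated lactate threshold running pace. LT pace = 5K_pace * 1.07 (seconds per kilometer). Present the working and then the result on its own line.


Race duration = 1040 s for 5 km
Average pace = 1040 / 5 = 208.0 s/km
LT pace = 208.0 * 1.07
= 222.56 s/km

222.56 s/km


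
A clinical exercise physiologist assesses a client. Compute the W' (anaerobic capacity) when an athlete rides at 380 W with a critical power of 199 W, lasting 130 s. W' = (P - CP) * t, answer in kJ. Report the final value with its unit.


Above-CP power = 181 W
Duration = 130 s
W' = 181 * 130 = 23530 J
Convert: 23530 / 1000 = 23.53 kJ

23.53 kJ


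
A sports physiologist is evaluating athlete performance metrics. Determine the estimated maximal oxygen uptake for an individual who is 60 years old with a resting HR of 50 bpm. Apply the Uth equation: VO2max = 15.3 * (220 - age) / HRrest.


HRmax = 220 - 60 = 160
VO2max = 15.3 * (160 / 50)
= 15.3 * 3.2
= 48.96 mL/kg/min

48.96 mL/kg/min


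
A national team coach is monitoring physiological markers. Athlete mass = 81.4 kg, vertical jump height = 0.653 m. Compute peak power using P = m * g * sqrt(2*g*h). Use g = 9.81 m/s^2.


sqrt(2 * 9.81 * 0.653) = sqrt(12.81186) = 3.579366 m/s
P = 81.4 * 9.81 * 3.579366
= 2858.25 W

2858.25 W


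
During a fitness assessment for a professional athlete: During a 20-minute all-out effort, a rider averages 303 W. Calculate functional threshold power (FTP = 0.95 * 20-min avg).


FTP = 0.95 * 303
= 287.85 W

287.85 W


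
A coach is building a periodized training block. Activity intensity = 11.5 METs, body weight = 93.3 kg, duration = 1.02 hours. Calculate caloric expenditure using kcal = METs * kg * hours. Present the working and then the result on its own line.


kcal = 11.5 * 93.3 * 1.02
= 1072.95 * 1.02
= 1094.41 kcal

1094.41 kcal


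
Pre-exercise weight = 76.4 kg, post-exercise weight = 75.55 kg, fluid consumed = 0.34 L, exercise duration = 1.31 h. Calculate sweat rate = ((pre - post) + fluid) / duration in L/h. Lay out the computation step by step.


Weight loss = 76.4 - 75.55 = 0.85 kg (approx L)
Total sweat = 0.85 + 0.34 = 1.19 L
Sweat rate = 1.19 / 1.31 = 0.908 L/h

0.908 L/h


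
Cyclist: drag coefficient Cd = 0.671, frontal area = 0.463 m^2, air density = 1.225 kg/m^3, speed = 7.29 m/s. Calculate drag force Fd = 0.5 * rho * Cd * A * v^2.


v^2 = 7.29^2 = 53.1441
Fd = 0.5 * 1.225 * 0.671 * 0.463 * 53.1441
= 10.113 N

10.113 N


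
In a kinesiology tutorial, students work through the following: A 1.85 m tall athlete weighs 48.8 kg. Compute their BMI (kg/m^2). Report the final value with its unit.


height^2 = 3.4225 m^2
BMI = 48.8 / 3.4225 = 14.26 kg/m^2

14.26 kg/m^2


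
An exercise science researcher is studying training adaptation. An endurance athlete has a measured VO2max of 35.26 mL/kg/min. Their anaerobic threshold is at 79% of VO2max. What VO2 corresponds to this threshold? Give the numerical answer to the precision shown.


Anaerobic threshold VO2 = VO2max * 79%
= 35.26 * 0.79
= 27.86 mL/kg/min

27.86 mL/kg/min


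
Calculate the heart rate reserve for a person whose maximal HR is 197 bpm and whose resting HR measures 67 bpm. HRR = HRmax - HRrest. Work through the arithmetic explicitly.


HRmax = 197 bpm
HRrest = 67 bpm
HRR = 197 - 67 = 130 bpm

130 bpm


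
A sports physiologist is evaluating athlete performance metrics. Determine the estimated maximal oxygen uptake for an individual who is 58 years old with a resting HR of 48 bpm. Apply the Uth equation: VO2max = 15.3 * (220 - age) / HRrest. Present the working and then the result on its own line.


HRmax = 220 - 58 = 162
VO2max = 15.3 * (162 / 48)
= 15.3 * 3.375
= 51.64 mL/kg/min

51.64 mL/kg/min


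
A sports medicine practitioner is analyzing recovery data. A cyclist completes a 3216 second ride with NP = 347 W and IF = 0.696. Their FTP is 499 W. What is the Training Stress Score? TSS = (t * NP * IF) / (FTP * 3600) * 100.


t * NP * IF = 3216 * 347 * 0.696 = 776702.592
FTP * 3600 = 1796400
TSS = (776702.592 / 1796400) * 100 = 43.24

43.24 TSS


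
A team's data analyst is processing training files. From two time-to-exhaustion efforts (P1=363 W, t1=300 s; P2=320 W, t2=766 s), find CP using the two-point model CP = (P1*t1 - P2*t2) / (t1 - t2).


Work in trial 1 = 108900 J
Work in trial 2 = 245120 J
Delta work = -136220 J
Delta time = -466 s
CP = -136220 / -466 = 292.32 W

292.32 W


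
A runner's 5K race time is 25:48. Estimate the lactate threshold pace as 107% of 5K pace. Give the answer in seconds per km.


Total race time = 25*60 + 48 = 1548 seconds
5K pace = 1548 / 5 = 309.6 sec/km
LT pace = 309.6 * 1.07 = 331.27 sec/km

331.27 s/km


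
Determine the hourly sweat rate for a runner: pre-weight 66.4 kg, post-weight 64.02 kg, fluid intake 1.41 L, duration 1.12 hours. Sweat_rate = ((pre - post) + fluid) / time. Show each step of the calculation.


Mass lost = 66.4 - 64.02 = 2.38 kg
Add fluid consumed: 2.38 + 1.41 = 3.79 L total sweat
Sweat rate = 3.79 / 1.12 = 3.384 L/h

3.384 L/h


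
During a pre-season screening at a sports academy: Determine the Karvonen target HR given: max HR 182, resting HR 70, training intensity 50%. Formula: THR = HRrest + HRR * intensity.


HRR = HRmax - HRrest = 182 - 70 = 112
THR = 70 + 112 * 0.5
= 126.0 bpm

126.0 bpm


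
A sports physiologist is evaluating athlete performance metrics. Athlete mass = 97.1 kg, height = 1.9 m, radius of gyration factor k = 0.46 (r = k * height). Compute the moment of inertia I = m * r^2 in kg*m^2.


r = k * height = 0.46 * 1.9 = 0.874 m
r^2 = 0.874^2 = 0.763876
I = 97.1 * 0.763876 = 74.172 kg*m^2

74.172 kg*m^2


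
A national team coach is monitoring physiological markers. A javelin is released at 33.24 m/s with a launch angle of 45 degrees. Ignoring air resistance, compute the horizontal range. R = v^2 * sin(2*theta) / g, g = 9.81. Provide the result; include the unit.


Launch speed squared = 1104.8976
sin(2 * 45 deg) = 1.0
Range = 1104.8976 * 1.0 / 9.81
= 112.63 m

112.63 m


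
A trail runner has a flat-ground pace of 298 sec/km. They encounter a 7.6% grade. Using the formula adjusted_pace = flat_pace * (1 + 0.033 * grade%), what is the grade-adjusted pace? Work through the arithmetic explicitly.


Grade factor = 1 + 0.033 * 7.6 = 1.2508
Adjusted = 298 * 1.2508 = 372.74 sec/km

372.74 s/km


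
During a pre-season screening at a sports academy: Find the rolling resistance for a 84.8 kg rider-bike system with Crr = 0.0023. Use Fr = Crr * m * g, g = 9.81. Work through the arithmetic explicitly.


m * g = 84.8 * 9.81 = 831.888 N
Fr = 0.0023 * 831.888 = 1.913 N

1.913 N


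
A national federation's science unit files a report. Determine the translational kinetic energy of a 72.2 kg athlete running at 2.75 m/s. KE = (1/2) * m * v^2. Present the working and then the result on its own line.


KE = 0.5 * m * v^2
= 0.5 * 72.2 * 2.75^2
= 0.5 * 72.2 * 7.5625
= 273.01 J

273.01 J


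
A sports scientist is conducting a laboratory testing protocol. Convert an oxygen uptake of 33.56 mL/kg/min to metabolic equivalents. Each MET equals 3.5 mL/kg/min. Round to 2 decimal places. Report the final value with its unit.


One MET = 3.5 mL/kg/min
Number of METs = 33.56 / 3.5
= 9.59 METs

9.59 METs


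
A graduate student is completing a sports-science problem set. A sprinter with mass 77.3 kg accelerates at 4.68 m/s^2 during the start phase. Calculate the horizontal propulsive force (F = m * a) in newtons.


F = m * a
= 77.3 * 4.68
= 361.76 N

361.76 N


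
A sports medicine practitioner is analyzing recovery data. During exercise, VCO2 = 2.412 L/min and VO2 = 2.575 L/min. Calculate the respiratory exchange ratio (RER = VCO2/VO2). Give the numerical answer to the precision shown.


RER = VCO2 / VO2
= 2.412 / 2.575
= 0.9367

0.9367


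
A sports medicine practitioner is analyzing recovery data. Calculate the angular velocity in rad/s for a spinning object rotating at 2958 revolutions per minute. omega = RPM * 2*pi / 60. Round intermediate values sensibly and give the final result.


omega = RPM * 2*pi / 60
= 2958 * 6.28318531 / 60
= 309.761 rad/s

309.761 rad/s


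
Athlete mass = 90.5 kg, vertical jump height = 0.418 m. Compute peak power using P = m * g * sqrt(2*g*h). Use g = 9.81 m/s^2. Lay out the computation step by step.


sqrt(2 * 9.81 * 0.418) = sqrt(8.20116) = 2.863767 m/s
P = 90.5 * 9.81 * 2.863767
= 2542.47 W

2542.47 W


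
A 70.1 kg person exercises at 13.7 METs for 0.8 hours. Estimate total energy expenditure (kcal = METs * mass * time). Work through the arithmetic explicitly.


Energy = METs * mass(kg) * time(h)
= 13.7 * 70.1 * 0.8
= 768.3 kcal

768.3 kcal


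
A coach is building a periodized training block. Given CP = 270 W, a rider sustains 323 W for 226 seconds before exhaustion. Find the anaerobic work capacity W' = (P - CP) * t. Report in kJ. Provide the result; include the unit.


Excess power = 323 - 270 = 53 W
Work above CP = 53 * 226 = 11978 J
W' = 11.978 kJ

11.978 kJ


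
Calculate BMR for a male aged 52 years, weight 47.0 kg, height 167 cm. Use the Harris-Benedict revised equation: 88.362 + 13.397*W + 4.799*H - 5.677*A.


Substituting values:
W term = 13.397 * 47.0 = 629.659
H term = 4.799 * 167 = 801.433
A term = 5.677 * 52 = 295.204
BMR = 1224.25 kcal/day

1224.25 kcal/day


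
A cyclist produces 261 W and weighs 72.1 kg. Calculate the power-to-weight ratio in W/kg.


P/W = power / mass
= 261 / 72.1
= 3.62 W/kg

3.62 W/kg


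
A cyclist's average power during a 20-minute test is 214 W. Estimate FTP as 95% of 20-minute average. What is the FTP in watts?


FTP = 20-min power * 0.95
= 214 * 0.95
= 203.3 W

203.3 W


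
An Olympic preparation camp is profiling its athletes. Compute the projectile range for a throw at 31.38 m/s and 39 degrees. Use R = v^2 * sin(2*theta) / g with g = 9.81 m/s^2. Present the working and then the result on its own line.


Two times the angle = 78 degrees
sin(78) = 0.978148
R = 984.7044 * 0.978148 / 9.81 = 98.184 m

98.184 m
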